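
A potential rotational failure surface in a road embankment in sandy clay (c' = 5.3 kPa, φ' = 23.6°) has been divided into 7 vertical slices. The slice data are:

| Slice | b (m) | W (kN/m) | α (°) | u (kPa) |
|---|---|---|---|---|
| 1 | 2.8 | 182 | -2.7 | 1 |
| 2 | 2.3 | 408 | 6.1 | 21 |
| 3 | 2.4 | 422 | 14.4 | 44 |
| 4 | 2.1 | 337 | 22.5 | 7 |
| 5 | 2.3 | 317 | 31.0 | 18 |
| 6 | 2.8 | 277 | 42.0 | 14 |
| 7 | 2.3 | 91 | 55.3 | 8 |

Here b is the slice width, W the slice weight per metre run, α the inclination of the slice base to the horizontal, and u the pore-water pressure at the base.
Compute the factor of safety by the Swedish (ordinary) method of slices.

FS = 1.12

Ordinary method of slices: FS = Σ[c'·Δl_i + (W_i cosα_i − u_i·Δl_i)·tanφ'] / Σ W_i sinα_i, with Δl_i = b_i / cosα_i.
Slice 1: Δl = 2.8/cos(-2.7°) = 2.803 m; N'_1 = 182·cos(-2.7°) − 1·2.803 = 179.0; c'Δl = 14.86; W sinα = -8.6
Slice 2: Δl = 2.3/cos6.1° = 2.313 m; N'_2 = 408·cos6.1° − 21·2.313 = 357.1; c'Δl = 12.26; W sinα = 43.4
Slice 3: Δl = 2.4/cos14.4° = 2.478 m; N'_3 = 422·cos14.4° − 44·2.478 = 299.7; c'Δl = 13.13; W sinα = 104.9
Slice 4: Δl = 2.1/cos22.5° = 2.273 m; N'_4 = 337·cos22.5° − 7·2.273 = 295.4; c'Δl = 12.05; W sinα = 129.0
Slice 5: Δl = 2.3/cos31.0° = 2.683 m; N'_5 = 317·cos31.0° − 18·2.683 = 223.4; c'Δl = 14.22; W sinα = 163.3
Slice 6: Δl = 2.8/cos42.0° = 3.768 m; N'_6 = 277·cos42.0° − 14·3.768 = 153.1; c'Δl = 19.97; W sinα = 185.3
Slice 7: Δl = 2.3/cos55.3° = 4.040 m; N'_7 = 91·cos55.3° − 8·4.040 = 19.5; c'Δl = 21.41; W sinα = 74.8
Σc'Δl = 107.9 kN/m; ΣN' = 1527.3 kN/m; ΣW sinα = 692.1 kN/m
Resisting = 107.9 + 1527.3·tan23.6° = 107.9 + 667.2 = 775.1 kN/m
FS = 775.1 / 692.1 = 1.120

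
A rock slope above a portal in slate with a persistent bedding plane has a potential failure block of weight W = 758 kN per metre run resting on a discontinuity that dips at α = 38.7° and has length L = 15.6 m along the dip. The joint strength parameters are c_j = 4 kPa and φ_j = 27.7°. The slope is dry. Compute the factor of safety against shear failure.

FS = 0.79

Resolving the block weight along and normal to the plane and applying the Mohr–Coulomb strength on the joint:
N' = W cosα = 758·cos38.7° = 591.6 kN/m
Driving force T = W sinα = 758·sin38.7° = 473.9 kN/m
Resisting force R = c_j·L + N'·tanφ_j = 4·15.6 + 591.6·tan27.7° = 62.4 + 310.6 = 373.0 kN/m
FS = R / T = 373.0 / 473.9 = 0.787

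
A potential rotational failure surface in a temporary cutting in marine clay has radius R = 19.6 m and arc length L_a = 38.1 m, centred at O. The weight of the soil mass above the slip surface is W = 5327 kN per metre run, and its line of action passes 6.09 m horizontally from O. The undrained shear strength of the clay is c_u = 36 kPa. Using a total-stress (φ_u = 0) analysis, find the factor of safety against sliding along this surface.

FS = 0.83

Taking moments about the centre O, the resisting moment is provided by the undrained shear strength acting along the arc:
M_R = c_u·L_a·R = 36·38.10·19.6 = 26883.4 kN·m/m
M_D = W·d = 5327·6.09 = 32441.4 kN·m/m
FS = M_R / M_D = 26883.4 / 32441.4 = 0.829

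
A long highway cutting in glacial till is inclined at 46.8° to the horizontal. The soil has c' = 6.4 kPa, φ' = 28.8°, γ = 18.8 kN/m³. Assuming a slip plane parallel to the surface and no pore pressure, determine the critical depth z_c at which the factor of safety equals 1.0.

z_c = 1.41 m

Setting FS = 1.00 in FS = [c' + γz cos²β tanφ'] / [γz sinβ cosβ] and solving for z:
z = c' / [γ cosβ (FS·sinβ − cosβ·tanφ')]
  = 6.4 / [18.8·cos46.8°·(1.00·sin46.8° − cos46.8°·tan28.8°)]
  = 6.4 / [18.8·0.6845·(1.00·0.7290 − 0.6845·0.5498)]
  = 6.4 / 4.5382 = 1.410 m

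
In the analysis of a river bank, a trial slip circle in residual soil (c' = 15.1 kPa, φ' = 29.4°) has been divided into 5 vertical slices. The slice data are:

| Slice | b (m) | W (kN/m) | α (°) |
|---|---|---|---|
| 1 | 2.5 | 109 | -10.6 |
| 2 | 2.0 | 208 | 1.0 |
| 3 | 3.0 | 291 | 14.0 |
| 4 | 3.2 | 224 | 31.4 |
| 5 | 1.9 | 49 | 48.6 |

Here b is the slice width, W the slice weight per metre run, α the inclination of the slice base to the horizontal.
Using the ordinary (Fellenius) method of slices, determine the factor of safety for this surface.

Ordinary method of slices: FS = Σ[c'·Δl_i + (W_i cosα_i)·tanφ'] / Σ W_i sinα_i, with Δl_i = b_i / cosα_i.
Slice 1: Δl = 2.5/cos(-10.6°) = 2.543 m; N'_1 = 109·cos(-10.6°) = 107.1; c'Δl = 38.41; W sinα = -20.1
Slice 2: Δl = 2.0/cos1.0° = 2.000 m; N'_2 = 208·cos1.0° = 208.0; c'Δl = 30.20; W sinα = 3.6
Slice 3: Δl = 3.0/cos14.0° = 3.092 m; N'_3 = 291·cos14.0° = 282.4; c'Δl = 46.69; W sinα = 70.4
Slice 4: Δl = 3.2/cos31.4° = 3.749 m; N'_4 = 224·cos31.4° = 191.2; c'Δl = 56.61; W sinα = 116.7
Slice 5: Δl = 1.9/cos48.6° = 2.873 m; N'_5 = 49·cos48.6° = 32.4; c'Δl = 43.38; W sinα = 36.8
Σc'Δl = 215.3 kN/m; ΣN' = 821.1 kN/m; ΣW sinα = 207.4 kN/m
Resisting = 215.3 + 821.1·tan29.4° = 215.3 + 462.6 = 677.9 kN/m
FS = 677.9 / 207.4 = 3.268

FS = 3.27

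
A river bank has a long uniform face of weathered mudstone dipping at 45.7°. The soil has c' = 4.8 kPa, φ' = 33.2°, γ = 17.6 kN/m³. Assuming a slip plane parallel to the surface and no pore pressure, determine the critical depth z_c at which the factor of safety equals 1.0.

Setting FS = 1.00 in FS = [c' + γz cos²β tanφ'] / [γz sinβ cosβ] and solving for z:
z = c' / [γ cosβ (FS·sinβ − cosβ·tanφ')]
  = 4.8 / [17.6·cos45.7°·(1.00·sin45.7° − cos45.7°·tan33.2°)]
  = 4.8 / [17.6·0.6984·(1.00·0.7157 − 0.6984·0.6544)]
  = 4.8 / 3.1795 = 1.510 m

z_c = 1.51 m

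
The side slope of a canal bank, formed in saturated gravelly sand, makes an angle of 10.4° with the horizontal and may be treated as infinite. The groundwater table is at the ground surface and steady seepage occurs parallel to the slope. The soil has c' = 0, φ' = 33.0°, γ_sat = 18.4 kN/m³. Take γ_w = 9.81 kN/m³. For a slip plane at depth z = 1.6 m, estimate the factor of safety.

With seepage parallel to the slope and the water table at the surface, the effective normal stress on the slip plane uses the buoyant unit weight γ' = γ_sat − γ_w while the driving shear stress uses γ_sat:
FS = [c' + γ' z cos²β tanφ'] / [γ_sat z sinβ cosβ]
(For c' = 0 this reduces to FS = (γ'/γ_sat)·tanφ'/tanβ.)
γ' = 18.4 − 9.81 = 8.59 kN/m³
Numerator = 0.0 + 8.59·1.6·cos²10.4°·tan33.0° = 0.0 + 8.59·1.6·0.9674·0.6494 = 8.635 kPa
Denominator = 18.4·1.6·sin10.4°·cos10.4° = 18.4·1.6·0.1805·0.9836 = 5.227 kPa
FS = 8.635 / 5.227 = 1.652

FS = 1.65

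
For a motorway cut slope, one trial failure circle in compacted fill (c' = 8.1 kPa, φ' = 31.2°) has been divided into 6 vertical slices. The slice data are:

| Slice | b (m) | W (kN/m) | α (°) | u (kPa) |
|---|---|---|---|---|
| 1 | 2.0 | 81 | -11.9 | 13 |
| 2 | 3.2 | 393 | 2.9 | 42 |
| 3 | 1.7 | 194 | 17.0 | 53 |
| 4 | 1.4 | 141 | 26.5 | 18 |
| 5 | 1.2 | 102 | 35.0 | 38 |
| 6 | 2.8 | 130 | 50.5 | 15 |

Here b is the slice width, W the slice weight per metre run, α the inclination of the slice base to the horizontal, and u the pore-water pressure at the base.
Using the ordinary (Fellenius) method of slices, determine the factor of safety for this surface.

FS = 1.59

Ordinary method of slices: FS = Σ[c'·Δl_i + (W_i cosα_i − u_i·Δl_i)·tanφ'] / Σ W_i sinα_i, with Δl_i = b_i / cosα_i.
Slice 1: Δl = 2.0/cos(-11.9°) = 2.044 m; N'_1 = 81·cos(-11.9°) − 13·2.044 = 52.7; c'Δl = 16.56; W sinα = -16.7
Slice 2: Δl = 3.2/cos2.9° = 3.204 m; N'_2 = 393·cos2.9° − 42·3.204 = 257.9; c'Δl = 25.95; W sinα = 19.9
Slice 3: Δl = 1.7/cos17.0° = 1.778 m; N'_3 = 194·cos17.0° − 53·1.778 = 91.3; c'Δl = 14.40; W sinα = 56.7
Slice 4: Δl = 1.4/cos26.5° = 1.564 m; N'_4 = 141·cos26.5° − 18·1.564 = 98.0; c'Δl = 12.67; W sinα = 62.9
Slice 5: Δl = 1.2/cos35.0° = 1.465 m; N'_5 = 102·cos35.0° − 38·1.465 = 27.9; c'Δl = 11.87; W sinα = 58.5
Slice 6: Δl = 2.8/cos50.5° = 4.402 m; N'_6 = 130·cos50.5° − 15·4.402 = 16.7; c'Δl = 35.66; W sinα = 100.3
Σc'Δl = 117.1 kN/m; ΣN' = 544.5 kN/m; ΣW sinα = 281.6 kN/m
Resisting = 117.1 + 544.5·tan31.2° = 117.1 + 329.8 = 446.9 kN/m
FS = 446.9 / 281.6 = 1.587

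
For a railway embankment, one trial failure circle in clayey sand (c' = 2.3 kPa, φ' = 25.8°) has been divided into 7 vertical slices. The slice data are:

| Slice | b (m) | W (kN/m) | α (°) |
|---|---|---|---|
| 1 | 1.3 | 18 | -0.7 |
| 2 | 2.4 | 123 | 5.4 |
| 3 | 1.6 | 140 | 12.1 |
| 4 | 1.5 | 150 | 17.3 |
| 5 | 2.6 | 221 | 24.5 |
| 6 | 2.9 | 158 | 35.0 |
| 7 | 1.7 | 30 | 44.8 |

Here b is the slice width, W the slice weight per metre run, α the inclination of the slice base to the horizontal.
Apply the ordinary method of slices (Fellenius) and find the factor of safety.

Ordinary method of slices: FS = Σ[c'·Δl_i + (W_i cosα_i)·tanφ'] / Σ W_i sinα_i, with Δl_i = b_i / cosα_i.
Slice 1: Δl = 1.3/cos(-0.7°) = 1.300 m; N'_1 = 18·cos(-0.7°) = 18.0; c'Δl = 2.99; W sinα = -0.2
Slice 2: Δl = 2.4/cos5.4° = 2.411 m; N'_2 = 123·cos5.4° = 122.5; c'Δl = 5.54; W sinα = 11.6
Slice 3: Δl = 1.6/cos12.1° = 1.636 m; N'_3 = 140·cos12.1° = 136.9; c'Δl = 3.76; W sinα = 29.3
Slice 4: Δl = 1.5/cos17.3° = 1.571 m; N'_4 = 150·cos17.3° = 143.2; c'Δl = 3.61; W sinα = 44.6
Slice 5: Δl = 2.6/cos24.5° = 2.857 m; N'_5 = 221·cos24.5° = 201.1; c'Δl = 6.57; W sinα = 91.6
Slice 6: Δl = 2.9/cos35.0° = 3.540 m; N'_6 = 158·cos35.0° = 129.4; c'Δl = 8.14; W sinα = 90.6
Slice 7: Δl = 1.7/cos44.8° = 2.396 m; N'_7 = 30·cos44.8° = 21.3; c'Δl = 5.51; W sinα = 21.1
Σc'Δl = 36.1 kN/m; ΣN' = 772.4 kN/m; ΣW sinα = 288.7 kN/m
Resisting = 36.1 + 772.4·tan25.8° = 36.1 + 373.4 = 409.5 kN/m
FS = 409.5 / 288.7 = 1.418

FS = 1.42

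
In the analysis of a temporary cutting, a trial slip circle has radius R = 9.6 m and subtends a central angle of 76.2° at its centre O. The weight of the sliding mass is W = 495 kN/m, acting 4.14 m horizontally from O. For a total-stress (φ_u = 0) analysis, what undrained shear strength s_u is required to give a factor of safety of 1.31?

s_u = 21.9 kPa

FS = s_u·L_a·R / (W·d), so s_u = FS·W·d / (L_a·R).
Arc length L_a = R·θ = 9.6·(76.2°·π/180) = 9.6·1.3299 = 12.77 m
s_u = 1.31·495·4.14 / (12.77·9.6) = 2684.6 / 122.57 = 21.90 kPa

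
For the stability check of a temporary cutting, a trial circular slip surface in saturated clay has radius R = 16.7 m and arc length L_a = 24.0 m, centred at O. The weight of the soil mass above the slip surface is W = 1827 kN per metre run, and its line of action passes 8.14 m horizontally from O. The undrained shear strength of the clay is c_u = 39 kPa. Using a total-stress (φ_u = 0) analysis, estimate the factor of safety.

FS = 1.05

Taking moments about the centre O, the resisting moment is provided by the undrained shear strength acting along the arc:
M_R = c_u·L_a·R = 39·24.00·16.7 = 15631.2 kN·m/m
M_D = W·d = 1827·8.14 = 14871.8 kN·m/m
FS = M_R / M_D = 15631.2 / 14871.8 = 1.051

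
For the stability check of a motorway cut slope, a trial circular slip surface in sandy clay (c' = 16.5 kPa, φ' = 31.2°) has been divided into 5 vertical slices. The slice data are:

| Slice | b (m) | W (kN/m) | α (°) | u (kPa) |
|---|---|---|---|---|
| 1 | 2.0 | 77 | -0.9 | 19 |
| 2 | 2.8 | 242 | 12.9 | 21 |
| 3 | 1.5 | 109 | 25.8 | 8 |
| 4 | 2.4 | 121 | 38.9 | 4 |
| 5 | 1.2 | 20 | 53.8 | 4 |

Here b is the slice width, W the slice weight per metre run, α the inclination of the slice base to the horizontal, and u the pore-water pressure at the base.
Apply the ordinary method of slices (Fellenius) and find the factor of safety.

Ordinary method of slices: FS = Σ[c'·Δl_i + (W_i cosα_i − u_i·Δl_i)·tanφ'] / Σ W_i sinα_i, with Δl_i = b_i / cosα_i.
Slice 1: Δl = 2.0/cos(-0.9°) = 2.000 m; N'_1 = 77·cos(-0.9°) − 19·2.000 = 39.0; c'Δl = 33.00; W sinα = -1.2
Slice 2: Δl = 2.8/cos12.9° = 2.872 m; N'_2 = 242·cos12.9° − 21·2.872 = 175.6; c'Δl = 47.40; W sinα = 54.0
Slice 3: Δl = 1.5/cos25.8° = 1.666 m; N'_3 = 109·cos25.8° − 8·1.666 = 84.8; c'Δl = 27.49; W sinα = 47.4
Slice 4: Δl = 2.4/cos38.9° = 3.084 m; N'_4 = 121·cos38.9° − 4·3.084 = 81.8; c'Δl = 50.88; W sinα = 76.0
Slice 5: Δl = 1.2/cos53.8° = 2.032 m; N'_5 = 20·cos53.8° − 4·2.032 = 3.7; c'Δl = 33.52; W sinα = 16.1
Σc'Δl = 192.3 kN/m; ΣN' = 384.9 kN/m; ΣW sinα = 192.4 kN/m
Resisting = 192.3 + 384.9·tan31.2° = 192.3 + 233.1 = 425.4 kN/m
FS = 425.4 / 192.4 = 2.211

FS = 2.21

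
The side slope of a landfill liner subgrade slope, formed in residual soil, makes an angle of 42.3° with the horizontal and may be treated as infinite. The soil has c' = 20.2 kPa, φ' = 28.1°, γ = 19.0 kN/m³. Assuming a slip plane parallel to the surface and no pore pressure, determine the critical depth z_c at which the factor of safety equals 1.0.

z_c = 5.17 m

Setting FS = 1.00 in FS = [c' + γz cos²β tanφ'] / [γz sinβ cosβ] and solving for z:
z = c' / [γ cosβ (FS·sinβ − cosβ·tanφ')]
  = 20.2 / [19.0·cos42.3°·(1.00·sin42.3° − cos42.3°·tan28.1°)]
  = 20.2 / [19.0·0.7396·(1.00·0.6730 − 0.7396·0.5340)]
  = 20.2 / 3.9079 = 5.169 m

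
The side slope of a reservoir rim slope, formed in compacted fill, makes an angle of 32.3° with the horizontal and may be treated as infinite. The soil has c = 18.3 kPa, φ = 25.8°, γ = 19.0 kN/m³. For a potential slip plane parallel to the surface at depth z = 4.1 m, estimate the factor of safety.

For an infinite slope with a slip plane parallel to the surface (no pore pressure): FS = [c + γz cos²β tanφ] / [γz sinβ cosβ].
γz = 19.0·4.1 = 77.90 kN/m²
Numerator = 18.3 + 77.90·cos²32.3°·tan25.8° = 18.3 + 77.90·0.7145·0.4834 = 45.206 kPa
Denominator = 77.90·sin32.3°·cos32.3° = 77.90·0.5344·0.8453 = 35.185 kPa
FS = 45.206 / 35.185 = 1.285

FS = 1.28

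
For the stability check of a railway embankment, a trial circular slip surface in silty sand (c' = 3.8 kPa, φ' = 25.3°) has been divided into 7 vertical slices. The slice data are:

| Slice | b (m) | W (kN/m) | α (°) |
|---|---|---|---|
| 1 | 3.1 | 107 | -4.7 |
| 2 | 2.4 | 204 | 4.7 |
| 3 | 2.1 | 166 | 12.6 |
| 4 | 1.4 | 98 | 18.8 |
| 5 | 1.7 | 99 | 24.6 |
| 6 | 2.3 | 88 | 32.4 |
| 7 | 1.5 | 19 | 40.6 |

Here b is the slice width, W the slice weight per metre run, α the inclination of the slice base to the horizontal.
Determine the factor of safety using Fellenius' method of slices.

FS = 2.33

Ordinary method of slices: FS = Σ[c'·Δl_i + (W_i cosα_i)·tanφ'] / Σ W_i sinα_i, with Δl_i = b_i / cosα_i.
Slice 1: Δl = 3.1/cos(-4.7°) = 3.110 m; N'_1 = 107·cos(-4.7°) = 106.6; c'Δl = 11.82; W sinα = -8.8
Slice 2: Δl = 2.4/cos4.7° = 2.408 m; N'_2 = 204·cos4.7° = 203.3; c'Δl = 9.15; W sinα = 16.7
Slice 3: Δl = 2.1/cos12.6° = 2.152 m; N'_3 = 166·cos12.6° = 162.0; c'Δl = 8.18; W sinα = 36.2
Slice 4: Δl = 1.4/cos18.8° = 1.479 m; N'_4 = 98·cos18.8° = 92.8; c'Δl = 5.62; W sinα = 31.6
Slice 5: Δl = 1.7/cos24.6° = 1.870 m; N'_5 = 99·cos24.6° = 90.0; c'Δl = 7.10; W sinα = 41.2
Slice 6: Δl = 2.3/cos32.4° = 2.724 m; N'_6 = 88·cos32.4° = 74.3; c'Δl = 10.35; W sinα = 47.2
Slice 7: Δl = 1.5/cos40.6° = 1.976 m; N'_7 = 19·cos40.6° = 14.4; c'Δl = 7.51; W sinα = 12.4
Σc'Δl = 59.7 kN/m; ΣN' = 743.5 kN/m; ΣW sinα = 176.5 kN/m
Resisting = 59.7 + 743.5·tan25.3° = 59.7 + 351.4 = 411.2 kN/m
FS = 411.2 / 176.5 = 2.330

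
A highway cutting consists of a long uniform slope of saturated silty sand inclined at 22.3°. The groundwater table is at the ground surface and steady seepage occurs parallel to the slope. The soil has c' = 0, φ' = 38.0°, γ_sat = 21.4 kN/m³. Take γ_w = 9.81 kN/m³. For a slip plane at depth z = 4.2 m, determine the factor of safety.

FS = 1.03

With seepage parallel to the slope and the water table at the surface, the effective normal stress on the slip plane uses the buoyant unit weight γ' = γ_sat − γ_w while the driving shear stress uses γ_sat:
FS = [c' + γ' z cos²β tanφ'] / [γ_sat z sinβ cosβ]
(For c' = 0 this reduces to FS = (γ'/γ_sat)·tanφ'/tanβ.)
γ' = 21.4 − 9.81 = 11.59 kN/m³
Numerator = 0.0 + 11.59·4.2·cos²22.3°·tan38.0° = 0.0 + 11.59·4.2·0.8560·0.7813 = 32.555 kPa
Denominator = 21.4·4.2·sin22.3°·cos22.3° = 21.4·4.2·0.3795·0.9252 = 31.555 kPa
FS = 32.555 / 31.555 = 1.032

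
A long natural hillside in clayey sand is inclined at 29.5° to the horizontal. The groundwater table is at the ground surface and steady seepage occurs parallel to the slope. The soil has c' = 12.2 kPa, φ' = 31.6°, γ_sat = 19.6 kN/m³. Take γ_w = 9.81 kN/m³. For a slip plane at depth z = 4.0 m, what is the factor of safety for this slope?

With seepage parallel to the slope and the water table at the surface, the effective normal stress on the slip plane uses the buoyant unit weight γ' = γ_sat − γ_w while the driving shear stress uses γ_sat:
FS = [c' + γ' z cos²β tanφ'] / [γ_sat z sinβ cosβ]
γ' = 19.6 − 9.81 = 9.79 kN/m³
Numerator = 12.2 + 9.79·4.0·cos²29.5°·tan31.6° = 12.2 + 9.79·4.0·0.7575·0.6152 = 30.450 kPa
Denominator = 19.6·4.0·sin29.5°·cos29.5° = 19.6·4.0·0.4924·0.8704 = 33.601 kPa
FS = 30.450 / 33.601 = 0.906

FS = 0.91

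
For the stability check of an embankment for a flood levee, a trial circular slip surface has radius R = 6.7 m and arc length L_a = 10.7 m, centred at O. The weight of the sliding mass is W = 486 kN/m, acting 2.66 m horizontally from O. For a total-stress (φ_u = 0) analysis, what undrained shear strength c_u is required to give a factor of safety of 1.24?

c_u = 22.4 kPa

FS = c_u·L_a·R / (W·d), so c_u = FS·W·d / (L_a·R).
c_u = 1.24·486·2.66 / (10.70·6.7) = 1603.0 / 71.69 = 22.36 kPa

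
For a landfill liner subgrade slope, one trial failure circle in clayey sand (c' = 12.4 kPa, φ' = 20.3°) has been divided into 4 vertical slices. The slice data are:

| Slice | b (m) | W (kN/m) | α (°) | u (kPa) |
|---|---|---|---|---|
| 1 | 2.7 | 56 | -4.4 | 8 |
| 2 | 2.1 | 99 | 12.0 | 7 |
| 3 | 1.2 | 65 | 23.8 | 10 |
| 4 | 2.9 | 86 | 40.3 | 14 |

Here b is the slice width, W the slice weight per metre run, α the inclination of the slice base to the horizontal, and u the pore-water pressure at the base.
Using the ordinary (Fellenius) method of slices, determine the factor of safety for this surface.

FS = 1.92

Ordinary method of slices: FS = Σ[c'·Δl_i + (W_i cosα_i − u_i·Δl_i)·tanφ'] / Σ W_i sinα_i, with Δl_i = b_i / cosα_i.
Slice 1: Δl = 2.7/cos(-4.4°) = 2.708 m; N'_1 = 56·cos(-4.4°) − 8·2.708 = 34.2; c'Δl = 33.58; W sinα = -4.3
Slice 2: Δl = 2.1/cos12.0° = 2.147 m; N'_2 = 99·cos12.0° − 7·2.147 = 81.8; c'Δl = 26.62; W sinα = 20.6
Slice 3: Δl = 1.2/cos23.8° = 1.312 m; N'_3 = 65·cos23.8° − 10·1.312 = 46.4; c'Δl = 16.26; W sinα = 26.2
Slice 4: Δl = 2.9/cos40.3° = 3.802 m; N'_4 = 86·cos40.3° − 14·3.802 = 12.4; c'Δl = 47.15; W sinα = 55.6
Σc'Δl = 123.6 kN/m; ΣN' = 174.7 kN/m; ΣW sinα = 98.1 kN/m
Resisting = 123.6 + 174.7·tan20.3° = 123.6 + 64.6 = 188.2 kN/m
FS = 188.2 / 98.1 = 1.918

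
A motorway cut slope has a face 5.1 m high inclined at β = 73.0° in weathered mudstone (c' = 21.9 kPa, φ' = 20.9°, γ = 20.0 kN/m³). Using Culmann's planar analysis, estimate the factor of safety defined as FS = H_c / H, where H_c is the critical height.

FS = 1.99

H_c = (4c'/γ) · sinβ cosφ' / [1 − cos(β − φ')]
    = (4·21.9/20.0) · sin73.0°·cos20.9° / [1 − cos52.1°]
    = 4.380 · 0.8934 / 0.3857 = 10.14 m
FS = H_c / H = 10.14 / 5.1 = 1.989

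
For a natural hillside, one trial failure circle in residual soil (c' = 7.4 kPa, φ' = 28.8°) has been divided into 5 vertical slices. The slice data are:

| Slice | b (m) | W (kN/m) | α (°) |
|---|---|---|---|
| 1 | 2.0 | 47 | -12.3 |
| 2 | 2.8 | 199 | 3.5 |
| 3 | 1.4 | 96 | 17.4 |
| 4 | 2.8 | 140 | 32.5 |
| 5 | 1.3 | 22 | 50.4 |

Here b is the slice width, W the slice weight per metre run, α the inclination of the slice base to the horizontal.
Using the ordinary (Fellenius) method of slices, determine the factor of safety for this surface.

Ordinary method of slices: FS = Σ[c'·Δl_i + (W_i cosα_i)·tanφ'] / Σ W_i sinα_i, with Δl_i = b_i / cosα_i.
Slice 1: Δl = 2.0/cos(-12.3°) = 2.047 m; N'_1 = 47·cos(-12.3°) = 45.9; c'Δl = 15.15; W sinα = -10.0
Slice 2: Δl = 2.8/cos3.5° = 2.805 m; N'_2 = 199·cos3.5° = 198.6; c'Δl = 20.76; W sinα = 12.1
Slice 3: Δl = 1.4/cos17.4° = 1.467 m; N'_3 = 96·cos17.4° = 91.6; c'Δl = 10.86; W sinα = 28.7
Slice 4: Δl = 2.8/cos32.5° = 3.320 m; N'_4 = 140·cos32.5° = 118.1; c'Δl = 24.57; W sinα = 75.2
Slice 5: Δl = 1.3/cos50.4° = 2.039 m; N'_5 = 22·cos50.4° = 14.0; c'Δl = 15.09; W sinα = 17.0
Σc'Δl = 86.4 kN/m; ΣN' = 468.3 kN/m; ΣW sinα = 123.0 kN/m
Resisting = 86.4 + 468.3·tan28.8° = 86.4 + 257.4 = 343.8 kN/m
FS = 343.8 / 123.0 = 2.795

FS = 2.80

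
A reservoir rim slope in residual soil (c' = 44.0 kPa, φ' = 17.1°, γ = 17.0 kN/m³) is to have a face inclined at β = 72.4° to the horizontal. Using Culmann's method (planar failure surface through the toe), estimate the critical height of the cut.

H_c = 21.90 m

Culmann's analysis gives the critical failure plane at α_cr = (β + φ')/2 = (72.4 + 17.1)/2 = 44.8°, and the critical height
H_c = (4c'/γ) · sinβ cosφ' / [1 − cos(β − φ')]
    = (4·44.0/17.0) · sin72.4°·cos17.1° / [1 − cos(55.3°)]
    = 10.353 · 0.9532·0.9558 / [1 − 0.5693]
    = 10.353 · 0.9111 / 0.4307
    = 21.90 m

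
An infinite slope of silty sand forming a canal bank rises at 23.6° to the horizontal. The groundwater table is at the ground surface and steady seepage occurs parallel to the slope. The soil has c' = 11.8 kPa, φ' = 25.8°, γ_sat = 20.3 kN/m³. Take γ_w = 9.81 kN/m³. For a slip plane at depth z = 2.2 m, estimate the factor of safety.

FS = 1.29

With seepage parallel to the slope and the water table at the surface, the effective normal stress on the slip plane uses the buoyant unit weight γ' = γ_sat − γ_w while the driving shear stress uses γ_sat:
FS = [c' + γ' z cos²β tanφ'] / [γ_sat z sinβ cosβ]
γ' = 20.3 − 9.81 = 10.49 kN/m³
Numerator = 11.8 + 10.49·2.2·cos²23.6°·tan25.8° = 11.8 + 10.49·2.2·0.8397·0.4834 = 21.168 kPa
Denominator = 20.3·2.2·sin23.6°·cos23.6° = 20.3·2.2·0.4003·0.9164 = 16.384 kPa
FS = 21.168 / 16.384 = 1.292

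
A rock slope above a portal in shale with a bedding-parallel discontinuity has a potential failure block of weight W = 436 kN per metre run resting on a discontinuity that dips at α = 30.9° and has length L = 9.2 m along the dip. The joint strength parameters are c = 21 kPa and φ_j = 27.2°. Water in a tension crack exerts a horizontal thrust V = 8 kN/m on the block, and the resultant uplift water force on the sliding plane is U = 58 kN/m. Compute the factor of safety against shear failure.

Resolving the block weight along and normal to the plane and applying the Mohr–Coulomb strength on the joint:
N' = W cosα − U − V sinα = 436·cos30.9° − 58 − 8·sin30.9° = 312.0 kN/m
Driving force T = W sinα + V cosα = 436·sin30.9° + 8·cos30.9° = 230.8 kN/m
Resisting force R = c·L + N'·tanφ_j = 21·9.2 + 312.0·tan27.2° = 193.2 + 160.4 = 353.6 kN/m
FS = R / T = 353.6 / 230.8 = 1.532

FS = 1.53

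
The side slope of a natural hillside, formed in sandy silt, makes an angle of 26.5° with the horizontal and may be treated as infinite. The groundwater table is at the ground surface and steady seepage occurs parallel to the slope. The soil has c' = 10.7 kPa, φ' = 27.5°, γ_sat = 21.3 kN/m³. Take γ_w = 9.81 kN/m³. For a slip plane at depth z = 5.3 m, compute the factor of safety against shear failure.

FS = 0.80

With seepage parallel to the slope and the water table at the surface, the effective normal stress on the slip plane uses the buoyant unit weight γ' = γ_sat − γ_w while the driving shear stress uses γ_sat:
FS = [c' + γ' z cos²β tanφ'] / [γ_sat z sinβ cosβ]
γ' = 21.3 − 9.81 = 11.49 kN/m³
Numerator = 10.7 + 11.49·5.3·cos²26.5°·tan27.5° = 10.7 + 11.49·5.3·0.8009·0.5206 = 36.090 kPa
Denominator = 21.3·5.3·sin26.5°·cos26.5° = 21.3·5.3·0.4462·0.8949 = 45.079 kPa
FS = 36.090 / 45.079 = 0.801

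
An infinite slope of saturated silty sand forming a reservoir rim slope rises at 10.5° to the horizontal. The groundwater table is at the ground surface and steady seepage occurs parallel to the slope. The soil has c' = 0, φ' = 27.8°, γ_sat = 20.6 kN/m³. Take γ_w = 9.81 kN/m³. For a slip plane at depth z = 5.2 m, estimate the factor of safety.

FS = 1.49

With seepage parallel to the slope and the water table at the surface, the effective normal stress on the slip plane uses the buoyant unit weight γ' = γ_sat − γ_w while the driving shear stress uses γ_sat:
FS = [c' + γ' z cos²β tanφ'] / [γ_sat z sinβ cosβ]
(For c' = 0 this reduces to FS = (γ'/γ_sat)·tanφ'/tanβ.)
γ' = 20.6 − 9.81 = 10.79 kN/m³
Numerator = 0.0 + 10.79·5.2·cos²10.5°·tan27.8° = 0.0 + 10.79·5.2·0.9668·0.5272 = 28.600 kPa
Denominator = 20.6·5.2·sin10.5°·cos10.5° = 20.6·5.2·0.1822·0.9833 = 19.194 kPa
FS = 28.600 / 19.194 = 1.490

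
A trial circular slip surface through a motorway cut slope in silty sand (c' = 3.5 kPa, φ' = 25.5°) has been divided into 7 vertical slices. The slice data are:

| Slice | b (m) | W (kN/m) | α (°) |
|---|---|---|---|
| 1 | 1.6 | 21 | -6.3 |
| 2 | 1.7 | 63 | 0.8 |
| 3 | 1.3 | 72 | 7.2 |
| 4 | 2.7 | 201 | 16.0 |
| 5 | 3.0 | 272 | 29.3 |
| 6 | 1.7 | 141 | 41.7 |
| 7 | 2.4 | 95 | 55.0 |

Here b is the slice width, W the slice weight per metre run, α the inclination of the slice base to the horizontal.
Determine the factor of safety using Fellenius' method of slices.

FS = 1.13

Ordinary method of slices: FS = Σ[c'·Δl_i + (W_i cosα_i)·tanφ'] / Σ W_i sinα_i, with Δl_i = b_i / cosα_i.
Slice 1: Δl = 1.6/cos(-6.3°) = 1.610 m; N'_1 = 21·cos(-6.3°) = 20.9; c'Δl = 5.63; W sinα = -2.3
Slice 2: Δl = 1.7/cos0.8° = 1.700 m; N'_2 = 63·cos0.8° = 63.0; c'Δl = 5.95; W sinα = 0.9
Slice 3: Δl = 1.3/cos7.2° = 1.310 m; N'_3 = 72·cos7.2° = 71.4; c'Δl = 4.59; W sinα = 9.0
Slice 4: Δl = 2.7/cos16.0° = 2.809 m; N'_4 = 201·cos16.0° = 193.2; c'Δl = 9.83; W sinα = 55.4
Slice 5: Δl = 3.0/cos29.3° = 3.440 m; N'_5 = 272·cos29.3° = 237.2; c'Δl = 12.04; W sinα = 133.1
Slice 6: Δl = 1.7/cos41.7° = 2.277 m; N'_6 = 141·cos41.7° = 105.3; c'Δl = 7.97; W sinα = 93.8
Slice 7: Δl = 2.4/cos55.0° = 4.184 m; N'_7 = 95·cos55.0° = 54.5; c'Δl = 14.64; W sinα = 77.8
Σc'Δl = 60.7 kN/m; ΣN' = 745.5 kN/m; ΣW sinα = 367.7 kN/m
Resisting = 60.7 + 745.5·tan25.5° = 60.7 + 355.6 = 416.2 kN/m
FS = 416.2 / 367.7 = 1.132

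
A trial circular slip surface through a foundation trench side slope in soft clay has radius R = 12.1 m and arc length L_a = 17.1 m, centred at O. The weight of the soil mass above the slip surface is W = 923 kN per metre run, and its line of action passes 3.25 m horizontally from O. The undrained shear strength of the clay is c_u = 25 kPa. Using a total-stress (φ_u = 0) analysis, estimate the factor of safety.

FS = 1.72

Taking moments about the centre O, the resisting moment is provided by the undrained shear strength acting along the arc:
M_R = c_u·L_a·R = 25·17.10·12.1 = 5172.8 kN·m/m
M_D = W·d = 923·3.25 = 2999.8 kN·m/m
FS = M_R / M_D = 5172.8 / 2999.8 = 1.724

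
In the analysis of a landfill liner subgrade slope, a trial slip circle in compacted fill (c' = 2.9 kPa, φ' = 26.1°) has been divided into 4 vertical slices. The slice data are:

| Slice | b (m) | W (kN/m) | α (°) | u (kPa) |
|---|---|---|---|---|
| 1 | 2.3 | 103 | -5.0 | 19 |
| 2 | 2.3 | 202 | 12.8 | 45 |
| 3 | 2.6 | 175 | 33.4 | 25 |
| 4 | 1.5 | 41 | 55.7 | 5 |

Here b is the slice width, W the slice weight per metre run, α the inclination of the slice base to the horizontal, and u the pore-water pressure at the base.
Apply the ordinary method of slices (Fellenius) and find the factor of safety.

FS = 0.85

Ordinary method of slices: FS = Σ[c'·Δl_i + (W_i cosα_i − u_i·Δl_i)·tanφ'] / Σ W_i sinα_i, with Δl_i = b_i / cosα_i.
Slice 1: Δl = 2.3/cos(-5.0°) = 2.309 m; N'_1 = 103·cos(-5.0°) − 19·2.309 = 58.7; c'Δl = 6.70; W sinα = -9.0
Slice 2: Δl = 2.3/cos12.8° = 2.359 m; N'_2 = 202·cos12.8° − 45·2.359 = 90.8; c'Δl = 6.84; W sinα = 44.8
Slice 3: Δl = 2.6/cos33.4° = 3.114 m; N'_3 = 175·cos33.4° − 25·3.114 = 68.2; c'Δl = 9.03; W sinα = 96.3
Slice 4: Δl = 1.5/cos55.7° = 2.662 m; N'_4 = 41·cos55.7° − 5·2.662 = 9.8; c'Δl = 7.72; W sinα = 33.9
Σc'Δl = 30.3 kN/m; ΣN' = 227.6 kN/m; ΣW sinα = 166.0 kN/m
Resisting = 30.3 + 227.6·tan26.1° = 30.3 + 111.5 = 141.8 kN/m
FS = 141.8 / 166.0 = 0.854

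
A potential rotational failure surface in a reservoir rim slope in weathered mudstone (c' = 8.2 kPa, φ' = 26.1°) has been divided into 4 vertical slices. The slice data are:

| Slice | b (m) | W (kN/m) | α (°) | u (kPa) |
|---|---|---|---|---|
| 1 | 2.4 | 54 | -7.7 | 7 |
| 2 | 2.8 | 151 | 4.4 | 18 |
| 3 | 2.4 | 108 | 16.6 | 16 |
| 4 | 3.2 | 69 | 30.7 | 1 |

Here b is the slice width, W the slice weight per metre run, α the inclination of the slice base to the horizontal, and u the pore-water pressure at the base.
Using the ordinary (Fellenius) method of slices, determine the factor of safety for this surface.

Ordinary method of slices: FS = Σ[c'·Δl_i + (W_i cosα_i − u_i·Δl_i)·tanφ'] / Σ W_i sinα_i, with Δl_i = b_i / cosα_i.
Slice 1: Δl = 2.4/cos(-7.7°) = 2.422 m; N'_1 = 54·cos(-7.7°) − 7·2.422 = 36.6; c'Δl = 19.86; W sinα = -7.2
Slice 2: Δl = 2.8/cos4.4° = 2.808 m; N'_2 = 151·cos4.4° − 18·2.808 = 100.0; c'Δl = 23.03; W sinα = 11.6
Slice 3: Δl = 2.4/cos16.6° = 2.504 m; N'_3 = 108·cos16.6° − 16·2.504 = 63.4; c'Δl = 20.54; W sinα = 30.9
Slice 4: Δl = 3.2/cos30.7° = 3.722 m; N'_4 = 69·cos30.7° − 1·3.722 = 55.6; c'Δl = 30.52; W sinα = 35.2
Σc'Δl = 93.9 kN/m; ΣN' = 255.6 kN/m; ΣW sinα = 70.4 kN/m
Resisting = 93.9 + 255.6·tan26.1° = 93.9 + 125.2 = 219.2 kN/m
FS = 219.2 / 70.4 = 3.112

FS = 3.11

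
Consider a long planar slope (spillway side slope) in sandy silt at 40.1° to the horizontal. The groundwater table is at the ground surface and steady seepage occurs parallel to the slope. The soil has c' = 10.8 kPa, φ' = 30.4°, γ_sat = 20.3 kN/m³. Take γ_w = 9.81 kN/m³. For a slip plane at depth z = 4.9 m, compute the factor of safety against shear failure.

FS = 0.58

With seepage parallel to the slope and the water table at the surface, the effective normal stress on the slip plane uses the buoyant unit weight γ' = γ_sat − γ_w while the driving shear stress uses γ_sat:
FS = [c' + γ' z cos²β tanφ'] / [γ_sat z sinβ cosβ]
γ' = 20.3 − 9.81 = 10.49 kN/m³
Numerator = 10.8 + 10.49·4.9·cos²40.1°·tan30.4° = 10.8 + 10.49·4.9·0.5851·0.5867 = 28.445 kPa
Denominator = 20.3·4.9·sin40.1°·cos40.1° = 20.3·4.9·0.6441·0.7649 = 49.009 kPa
FS = 28.445 / 49.009 = 0.580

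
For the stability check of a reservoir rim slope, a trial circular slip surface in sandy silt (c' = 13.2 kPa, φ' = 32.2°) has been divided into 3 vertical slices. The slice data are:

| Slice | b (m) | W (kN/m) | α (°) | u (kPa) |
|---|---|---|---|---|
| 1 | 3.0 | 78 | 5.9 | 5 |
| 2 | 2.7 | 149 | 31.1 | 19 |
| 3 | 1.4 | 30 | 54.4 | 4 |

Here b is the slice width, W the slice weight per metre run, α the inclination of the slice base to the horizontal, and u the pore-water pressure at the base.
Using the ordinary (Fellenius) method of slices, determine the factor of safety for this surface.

Ordinary method of slices: FS = Σ[c'·Δl_i + (W_i cosα_i − u_i·Δl_i)·tanφ'] / Σ W_i sinα_i, with Δl_i = b_i / cosα_i.
Slice 1: Δl = 3.0/cos5.9° = 3.016 m; N'_1 = 78·cos5.9° − 5·3.016 = 62.5; c'Δl = 39.81; W sinα = 8.0
Slice 2: Δl = 2.7/cos31.1° = 3.153 m; N'_2 = 149·cos31.1° − 19·3.153 = 67.7; c'Δl = 41.62; W sinα = 77.0
Slice 3: Δl = 1.4/cos54.4° = 2.405 m; N'_3 = 30·cos54.4° − 4·2.405 = 7.8; c'Δl = 31.75; W sinα = 24.4
Σc'Δl = 113.2 kN/m; ΣN' = 138.0 kN/m; ΣW sinα = 109.4 kN/m
Resisting = 113.2 + 138.0·tan32.2° = 113.2 + 86.9 = 200.1 kN/m
FS = 200.1 / 109.4 = 1.829

FS = 1.83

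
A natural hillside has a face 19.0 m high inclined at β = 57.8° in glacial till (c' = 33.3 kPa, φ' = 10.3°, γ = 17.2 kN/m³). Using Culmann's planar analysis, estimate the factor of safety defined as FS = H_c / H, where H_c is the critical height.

H_c = (4c'/γ) · sinβ cosφ' / [1 − cos(β − φ')]
    = (4·33.3/17.2) · sin57.8°·cos10.3° / [1 − cos47.5°]
    = 7.744 · 0.8326 / 0.3244 = 19.87 m
FS = H_c / H = 19.87 / 19.0 = 1.046

FS = 1.05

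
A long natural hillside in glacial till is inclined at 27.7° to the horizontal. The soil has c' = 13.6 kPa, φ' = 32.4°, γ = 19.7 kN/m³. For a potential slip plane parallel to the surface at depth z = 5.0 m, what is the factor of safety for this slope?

FS = 1.54

For an infinite slope with a slip plane parallel to the surface (no pore pressure): FS = [c' + γz cos²β tanφ'] / [γz sinβ cosβ].
γz = 19.7·5.0 = 98.50 kN/m²
Numerator = 13.6 + 98.50·cos²27.7°·tan32.4° = 13.6 + 98.50·0.7839·0.6346 = 62.603 kPa
Denominator = 98.50·sin27.7°·cos27.7° = 98.50·0.4648·0.8854 = 40.539 kPa
FS = 62.603 / 40.539 = 1.544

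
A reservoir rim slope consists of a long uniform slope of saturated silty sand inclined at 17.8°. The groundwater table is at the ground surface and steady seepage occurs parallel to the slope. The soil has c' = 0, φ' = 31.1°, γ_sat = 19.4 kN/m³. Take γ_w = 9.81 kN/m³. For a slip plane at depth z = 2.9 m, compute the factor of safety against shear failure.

FS = 0.93

With seepage parallel to the slope and the water table at the surface, the effective normal stress on the slip plane uses the buoyant unit weight γ' = γ_sat − γ_w while the driving shear stress uses γ_sat:
FS = [c' + γ' z cos²β tanφ'] / [γ_sat z sinβ cosβ]
(For c' = 0 this reduces to FS = (γ'/γ_sat)·tanφ'/tanβ.)
γ' = 19.4 − 9.81 = 9.59 kN/m³
Numerator = 0.0 + 9.59·2.9·cos²17.8°·tan31.1° = 0.0 + 9.59·2.9·0.9066·0.6032 = 15.209 kPa
Denominator = 19.4·2.9·sin17.8°·cos17.8° = 19.4·2.9·0.3057·0.9521 = 16.375 kPa
FS = 15.209 / 16.375 = 0.929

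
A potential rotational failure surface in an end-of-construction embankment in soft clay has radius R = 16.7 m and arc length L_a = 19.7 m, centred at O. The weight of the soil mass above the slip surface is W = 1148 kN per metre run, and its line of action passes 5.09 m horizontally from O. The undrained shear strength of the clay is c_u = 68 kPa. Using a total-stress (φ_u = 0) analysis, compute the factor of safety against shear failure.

Taking moments about the centre O, the resisting moment is provided by the undrained shear strength acting along the arc:
M_R = c_u·L_a·R = 68·19.70·16.7 = 22371.3 kN·m/m
M_D = W·d = 1148·5.09 = 5843.3 kN·m/m
FS = M_R / M_D = 22371.3 / 5843.3 = 3.829

FS = 3.83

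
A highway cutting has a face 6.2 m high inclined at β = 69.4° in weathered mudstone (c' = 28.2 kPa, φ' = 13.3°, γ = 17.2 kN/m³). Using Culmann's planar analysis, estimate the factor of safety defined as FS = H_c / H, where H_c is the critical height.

FS = 2.18

H_c = (4c'/γ) · sinβ cosφ' / [1 − cos(β − φ')]
    = (4·28.2/17.2) · sin69.4°·cos13.3° / [1 − cos56.1°]
    = 6.558 · 0.9110 / 0.4423 = 13.51 m
FS = H_c / H = 13.51 / 6.2 = 2.179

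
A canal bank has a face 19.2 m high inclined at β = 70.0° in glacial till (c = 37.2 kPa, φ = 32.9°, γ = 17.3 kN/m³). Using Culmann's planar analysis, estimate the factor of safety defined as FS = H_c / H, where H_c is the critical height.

FS = 1.75

H_c = (4c/γ) · sinβ cosφ / [1 − cos(β − φ)]
    = (4·37.2/17.3) · sin70.0°·cos32.9° / [1 − cos37.1°]
    = 8.601 · 0.7890 / 0.2024 = 33.53 m
FS = H_c / H = 33.53 / 19.2 = 1.746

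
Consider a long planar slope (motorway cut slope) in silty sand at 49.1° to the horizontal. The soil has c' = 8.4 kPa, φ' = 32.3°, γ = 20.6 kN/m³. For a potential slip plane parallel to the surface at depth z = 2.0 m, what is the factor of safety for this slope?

FS = 0.96

For an infinite slope with a slip plane parallel to the surface (no pore pressure): FS = [c' + γz cos²β tanφ'] / [γz sinβ cosβ].
γz = 20.6·2.0 = 41.20 kN/m²
Numerator = 8.4 + 41.20·cos²49.1°·tan32.3° = 8.4 + 41.20·0.4287·0.6322 = 19.565 kPa
Denominator = 41.20·sin49.1°·cos49.1° = 41.20·0.7559·0.6547 = 20.389 kPa
FS = 19.565 / 20.389 = 0.960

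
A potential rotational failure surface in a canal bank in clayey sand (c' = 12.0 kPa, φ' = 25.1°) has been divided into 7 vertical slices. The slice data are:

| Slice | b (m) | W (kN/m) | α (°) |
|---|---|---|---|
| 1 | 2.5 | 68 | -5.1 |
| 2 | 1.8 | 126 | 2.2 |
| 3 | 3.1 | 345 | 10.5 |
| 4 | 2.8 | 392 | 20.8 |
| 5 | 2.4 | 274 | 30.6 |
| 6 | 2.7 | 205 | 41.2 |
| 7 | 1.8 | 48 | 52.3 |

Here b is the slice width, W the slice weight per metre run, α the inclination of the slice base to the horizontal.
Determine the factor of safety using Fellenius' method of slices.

FS = 1.67

Ordinary method of slices: FS = Σ[c'·Δl_i + (W_i cosα_i)·tanφ'] / Σ W_i sinα_i, with Δl_i = b_i / cosα_i.
Slice 1: Δl = 2.5/cos(-5.1°) = 2.510 m; N'_1 = 68·cos(-5.1°) = 67.7; c'Δl = 30.12; W sinα = -6.0
Slice 2: Δl = 1.8/cos2.2° = 1.801 m; N'_2 = 126·cos2.2° = 125.9; c'Δl = 21.62; W sinα = 4.8
Slice 3: Δl = 3.1/cos10.5° = 3.153 m; N'_3 = 345·cos10.5° = 339.2; c'Δl = 37.83; W sinα = 62.9
Slice 4: Δl = 2.8/cos20.8° = 2.995 m; N'_4 = 392·cos20.8° = 366.5; c'Δl = 35.94; W sinα = 139.2
Slice 5: Δl = 2.4/cos30.6° = 2.788 m; N'_5 = 274·cos30.6° = 235.8; c'Δl = 33.46; W sinα = 139.5
Slice 6: Δl = 2.7/cos41.2° = 3.588 m; N'_6 = 205·cos41.2° = 154.2; c'Δl = 43.06; W sinα = 135.0
Slice 7: Δl = 1.8/cos52.3° = 2.943 m; N'_7 = 48·cos52.3° = 29.4; c'Δl = 35.32; W sinα = 38.0
Σc'Δl = 237.4 kN/m; ΣN' = 1318.8 kN/m; ΣW sinα = 513.4 kN/m
Resisting = 237.4 + 1318.8·tan25.1° = 237.4 + 617.7 = 855.1 kN/m
FS = 855.1 / 513.4 = 1.666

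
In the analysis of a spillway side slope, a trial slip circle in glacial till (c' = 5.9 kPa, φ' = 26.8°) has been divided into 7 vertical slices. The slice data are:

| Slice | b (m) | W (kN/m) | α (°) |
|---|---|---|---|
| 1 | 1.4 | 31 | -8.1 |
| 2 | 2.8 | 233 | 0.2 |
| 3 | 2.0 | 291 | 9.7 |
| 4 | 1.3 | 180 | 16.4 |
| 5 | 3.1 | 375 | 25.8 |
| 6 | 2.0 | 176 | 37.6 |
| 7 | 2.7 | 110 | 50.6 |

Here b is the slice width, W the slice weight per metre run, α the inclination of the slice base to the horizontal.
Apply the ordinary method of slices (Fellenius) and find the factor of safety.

FS = 1.65

Ordinary method of slices: FS = Σ[c'·Δl_i + (W_i cosα_i)·tanφ'] / Σ W_i sinα_i, with Δl_i = b_i / cosα_i.
Slice 1: Δl = 1.4/cos(-8.1°) = 1.414 m; N'_1 = 31·cos(-8.1°) = 30.7; c'Δl = 8.34; W sinα = -4.4
Slice 2: Δl = 2.8/cos0.2° = 2.800 m; N'_2 = 233·cos0.2° = 233.0; c'Δl = 16.52; W sinα = 0.8
Slice 3: Δl = 2.0/cos9.7° = 2.029 m; N'_3 = 291·cos9.7° = 286.8; c'Δl = 11.97; W sinα = 49.0
Slice 4: Δl = 1.3/cos16.4° = 1.355 m; N'_4 = 180·cos16.4° = 172.7; c'Δl = 8.00; W sinα = 50.8
Slice 5: Δl = 3.1/cos25.8° = 3.443 m; N'_5 = 375·cos25.8° = 337.6; c'Δl = 20.32; W sinα = 163.2
Slice 6: Δl = 2.0/cos37.6° = 2.524 m; N'_6 = 176·cos37.6° = 139.4; c'Δl = 14.89; W sinα = 107.4
Slice 7: Δl = 2.7/cos50.6° = 4.254 m; N'_7 = 110·cos50.6° = 69.8; c'Δl = 25.10; W sinα = 85.0
Σc'Δl = 105.1 kN/m; ΣN' = 1270.1 kN/m; ΣW sinα = 451.9 kN/m
Resisting = 105.1 + 1270.1·tan26.8° = 105.1 + 641.6 = 746.7 kN/m
FS = 746.7 / 451.9 = 1.652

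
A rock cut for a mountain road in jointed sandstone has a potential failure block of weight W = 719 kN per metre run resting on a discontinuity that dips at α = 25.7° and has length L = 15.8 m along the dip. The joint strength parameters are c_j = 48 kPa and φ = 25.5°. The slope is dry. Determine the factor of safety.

Resolving the block weight along and normal to the plane and applying the Mohr–Coulomb strength on the joint:
N' = W cosα = 719·cos25.7° = 647.9 kN/m
Driving force T = W sinα = 719·sin25.7° = 311.8 kN/m
Resisting force R = c_j·L + N'·tanφ = 48·15.8 + 647.9·tan25.5° = 758.4 + 309.0 = 1067.4 kN/m
FS = R / T = 1067.4 / 311.8 = 3.423

FS = 3.42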